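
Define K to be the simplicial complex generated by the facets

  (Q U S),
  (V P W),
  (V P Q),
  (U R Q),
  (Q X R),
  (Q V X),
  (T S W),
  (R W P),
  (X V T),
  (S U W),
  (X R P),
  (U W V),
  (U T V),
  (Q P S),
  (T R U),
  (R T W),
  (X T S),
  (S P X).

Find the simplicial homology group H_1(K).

Order the vertices as P < Q < R < S < T < U < V < W < X. Listing each simplex with vertices in this order, K has dimension 2 with simplices:

  0-simplices (9): P, Q, R, S, T, U, V, W, X
  1-simplices (27): PQ, PR, PS, PV, PW, PX, QR, QS, QU, QV, QX, RT, RU, RW, RX, ST, SU, SW, SX, TU, TV, TW, TX, UV, UW, VW, VX
  2-simplices (18): PQS, PQV, PRW, PRX, PSX, PVW, QRU, QRX, QSU, QVX, RTU, RTW, STW, STX, SUW, TUV, TVX, UVW

Hence C_0 ≅ Z^9, C_1 ≅ Z^27, C_2 ≅ Z^18.

∂_1: C_1 → C_0 sends each edge [p,q] (with p < q) to q − p. For instance
  ∂QS = S − Q.
The resulting 9×27 matrix has rank 8, and its Smith normal form has invariant factors (1,1,1,1,1,1,1,1).

∂_2: C_2 → C_1 sends each 2-simplex [p,q,r] to [q,r] − [p,r] + [p,q]. For instance
  ∂PSX = SX − PX + PS,
  ∂PRW = RW − PW + PR.
As a 27×18 matrix over Z this has rank 18, with invariant factors (1,1,1,1,1,1,1,1,1,1,1,1,1,1,1,1,1,2).

Reading off H_k = ker ∂_k / im ∂_{k+1}:

  H_1: rank ker ∂_1 − rank ∂_2 = (27 − 8) − 18 = 1, and ∂_2 has invariant factor 2 > 1, so H_1 = Z ⊕ Z_2.

(K is a triangulation of the Klein bottle.)

H_1 ≅ Z ⊕ Z_2.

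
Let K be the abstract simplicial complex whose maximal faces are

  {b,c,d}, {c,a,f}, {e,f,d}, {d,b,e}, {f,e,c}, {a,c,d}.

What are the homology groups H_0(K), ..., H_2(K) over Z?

K has 6 vertices, 12 edges, 6 triangles.
rank ∂_0 = 0, rank ∂_1 = 5 ⇒ b_0 = 6 − 0 − 5 = 1; all invariant factors of ∂_1 are 1 so no torsion. So H_0 ≅ Z.
rank ∂_1 = 5, rank ∂_2 = 6 ⇒ b_1 = 12 − 5 − 6 = 1; all invariant factors of ∂_2 are 1 so no torsion. So H_1 ≅ Z.
rank ∂_2 = 6, rank ∂_3 = 0 ⇒ b_2 = 6 − 6 − 0 = 0. So H_2 ≅ 0.

H_0 = Z,  H_1 = Z,  H_2 = 0.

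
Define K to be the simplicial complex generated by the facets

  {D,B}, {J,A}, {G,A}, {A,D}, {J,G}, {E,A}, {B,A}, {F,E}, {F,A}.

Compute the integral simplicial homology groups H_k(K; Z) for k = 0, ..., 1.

H_0 = Z,  H_1 = Z^3.

Order the vertices as A < B < D < E < F < G < J. Listing each simplex with vertices in this order, K has dimension 1 with simplices:

  0-simplices (7): A, B, D, E, F, G, J
  1-simplices (9): AB, AD, AE, AF, AG, AJ, BD, EF, GJ

Hence C_0 ≅ Z^7, C_1 ≅ Z^9.

Boundary ∂_1: C_1 → C_0 is given by ∂[p,q] = [q] − [p]. For instance
  ∂AJ = J − A.
The 7×9 boundary matrix has rank 6 and Smith normal form diag(1,1,1,1,1,1).

Now H_k = ker ∂_k / im ∂_{k+1}, so:

  H_0: rank C_0 − rank ∂_1 = 7 − 6 = 1, and the invariant factors of ∂_1 are all 1, so H_0 ≅ Z.
  H_1: rank ker ∂_1 − rank ∂_2 = (9 − 6) − 0 = 3, and there is no ∂_2, so H_1 ≅ Z^3.

(K is a triangulation of a wedge of 3 circles.)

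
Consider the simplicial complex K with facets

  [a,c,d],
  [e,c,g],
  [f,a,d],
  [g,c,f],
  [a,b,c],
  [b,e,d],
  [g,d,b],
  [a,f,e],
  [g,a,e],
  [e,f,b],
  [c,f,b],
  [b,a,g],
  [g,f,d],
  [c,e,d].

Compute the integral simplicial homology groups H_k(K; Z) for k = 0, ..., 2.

Fix the vertex order a < b < c < d < e < f < g and write every simplex with vertices in increasing order. Then dim K = 2 and the simplices of K are:

  0-simplices (7): a, b, c, d, e, f, g
  1-simplices (21): ab, ac, ad, ae, af, ag, bc, bd, be, bf, bg, cd, ce, cf, cg, de, df, dg, ef, eg, fg
  2-simplices (14): abc, abg, acd, adf, aef, aeg, bcf, bde, bdg, bef, cde, ceg, cfg, dfg

giving chain groups C_0 ≅ Z^7, C_1 ≅ Z^21, C_2 ≅ Z^14.

∂_1: C_1 → C_0 maps an edge to its endpoints' difference, ∂[p,q] = q − p.
The 7×21 boundary matrix has rank 6 and Smith normal form diag(1,1,1,1,1,1).

The boundary map ∂_2: C_2 → C_1 acts by ∂[p,q,r] = [q,r] − [p,r] + [p,q]. For instance
  ∂cde = de − ce + cd,
  ∂abc = bc − ac + ab.
The resulting 21×14 matrix has rank 13, and its Smith normal form has invariant factors (1,1,1,1,1,1,1,1,1,1,1,1,1).

Now H_k = ker ∂_k / im ∂_{k+1}, so:

  H_0: rank C_0 − rank ∂_1 = 7 − 6 = 1, and the invariant factors of ∂_1 are all 1, so H_0 = Z.
  H_1: rank ker ∂_1 − rank ∂_2 = (21 − 6) − 13 = 2, and the invariant factors of ∂_2 are all 1, so H_1 = Z^2.
  H_2: rank ker ∂_2 − rank ∂_3 = (14 − 13) − 0 = 1, and there is no ∂_3, so H_2 = Z.

As a check, the Euler characteristic is 7 − 21 + 14 = 0, which agrees with 1 − 2 + 1 = 0.
(K is a triangulation of the torus T^2.)

H_0 ≅ Z,  H_1 ≅ Z^2,  H_2 ≅ Z.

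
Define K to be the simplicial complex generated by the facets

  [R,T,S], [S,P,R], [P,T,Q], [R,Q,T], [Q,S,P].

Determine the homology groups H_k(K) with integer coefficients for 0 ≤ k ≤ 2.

Take the total order P < Q < R < S < T on the vertex set. Then K (dimension 2) consists of the simplices:

  0-simplices (5): P, Q, R, S, T
  1-simplices (10): PQ, PR, PS, PT, QR, QS, QT, RS, RT, ST
  2-simplices (5): PQS, PQT, PRS, QRT, RST

so the chain groups are C_0 ≅ Z^5, C_1 ≅ Z^10, C_2 ≅ Z^5.

∂_1: C_1 → C_0 is given by ∂[p,q] = [q] − [p]. For instance
  ∂PS = S − P.
As a 5×10 matrix over Z this has rank 4, with invariant factors (1,1,1,1).

∂_2: C_2 → C_1 acts by ∂[p,q,r] = [q,r] − [p,r] + [p,q]. For instance
  ∂PQT = QT − PT + PQ,
  ∂QRT = RT − QT + QR.
This gives a 10×5 integer matrix of rank 5; reducing to Smith normal form yields diagonal entries (1,1,1,1,1).

Reading off H_k = ker ∂_k / im ∂_{k+1}:

  H_0: rank C_0 − rank ∂_1 = 5 − 4 = 1, and the invariant factors of ∂_1 are all 1, so H_0 = Z.
  H_1: rank ker ∂_1 − rank ∂_2 = (10 − 4) − 5 = 1, and the invariant factors of ∂_2 are all 1, so H_1 = Z.
  H_2: rank ker ∂_2 − rank ∂_3 = (5 − 5) − 0 = 0, and there is no ∂_3, so H_2 = 0.

H_0 ≅ Z,  H_1 ≅ Z,  H_2 = 0.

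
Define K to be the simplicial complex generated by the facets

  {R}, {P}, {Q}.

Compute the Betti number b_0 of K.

b_0 = 3.

We work with the vertex ordering P < Q < R. The simplices of K, each written with vertices in increasing order, are:

  0-simplices (3): P, Q, R

so the chain groups are C_0 ≅ Z^3.

Now H_k = ker ∂_k / im ∂_{k+1}, so:

  H_0: rank C_0 − rank ∂_1 = 3 − 0 = 3, and there is no ∂_1, so H_0 = Z^3.

(K is a triangulation of a set of 3 points.)

Hence the Betti numbers are b_0 = 3.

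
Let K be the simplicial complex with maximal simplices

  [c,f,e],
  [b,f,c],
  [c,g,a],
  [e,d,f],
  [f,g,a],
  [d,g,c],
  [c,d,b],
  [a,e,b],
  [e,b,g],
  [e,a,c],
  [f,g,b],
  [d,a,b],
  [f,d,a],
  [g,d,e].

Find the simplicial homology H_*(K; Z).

H_0 ≅ Z,  H_1 ≅ Z^2,  H_2 ≅ Z.

K has 7 vertices, 21 edges, 14 triangles.
rank ∂_0 = 0, rank ∂_1 = 6 ⇒ b_0 = 7 − 0 − 6 = 1; all invariant factors of ∂_1 are 1 so no torsion. So H_0 = Z.
rank ∂_1 = 6, rank ∂_2 = 13 ⇒ b_1 = 21 − 6 − 13 = 2; all invariant factors of ∂_2 are 1 so no torsion. So H_1 = Z^2.
rank ∂_2 = 13, rank ∂_3 = 0 ⇒ b_2 = 14 − 13 − 0 = 1. So H_2 = Z.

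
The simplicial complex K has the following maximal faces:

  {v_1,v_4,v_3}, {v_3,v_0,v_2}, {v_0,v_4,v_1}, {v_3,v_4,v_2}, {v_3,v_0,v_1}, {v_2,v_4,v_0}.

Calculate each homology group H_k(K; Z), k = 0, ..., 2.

H_0 ≅ Z,  H_1 = 0,  H_2 ≅ Z.

Take the total order v_0 < v_1 < v_2 < v_3 < v_4 on the vertex set. Then K (dimension 2) consists of the simplices:

  0-simplices (5): [v_0], [v_1], [v_2], [v_3], [v_4]
  1-simplices (9): [v_0,v_1], [v_0,v_2], [v_0,v_3], [v_0,v_4], [v_1,v_3], [v_1,v_4], [v_2,v_3], [v_2,v_4], [v_3,v_4]
  2-simplices (6): [v_0,v_1,v_3], [v_0,v_1,v_4], [v_0,v_2,v_3], [v_0,v_2,v_4], [v_1,v_3,v_4], [v_2,v_3,v_4]

so the chain groups are C_0 ≅ Z^5, C_1 ≅ Z^9, C_2 ≅ Z^6.

Boundary ∂_1: C_1 → C_0 is given by ∂[p,q] = [q] − [p]. For instance
  ∂[v_2,v_4] = [v_4] − [v_2].
As a 5×9 matrix over Z this has rank 4, with invariant factors (1,1,1,1).

∂_2: C_2 → C_1 sends each 2-simplex [p,q,r] to [q,r] − [p,r] + [p,q]. For instance
  ∂[v_0,v_1,v_4] = [v_1,v_4] − [v_0,v_4] + [v_0,v_1],
  ∂[v_0,v_2,v_3] = [v_2,v_3] − [v_0,v_3] + [v_0,v_2].
This gives a 9×6 integer matrix of rank 5; reducing to Smith normal form yields diagonal entries (1,1,1,1,1).

Computing H_k = (kernel of ∂_k) / (image of ∂_{k+1}):

  H_0: rank C_0 − rank ∂_1 = 5 − 4 = 1, and the invariant factors of ∂_1 are all 1, so H_0 ≅ Z.
  H_1: rank ker ∂_1 − rank ∂_2 = (9 − 4) − 5 = 0, and the invariant factors of ∂_2 are all 1, so H_1 ≅ 0.
  H_2: rank ker ∂_2 − rank ∂_3 = (6 − 5) − 0 = 1, and there is no ∂_3, so H_2 ≅ Z.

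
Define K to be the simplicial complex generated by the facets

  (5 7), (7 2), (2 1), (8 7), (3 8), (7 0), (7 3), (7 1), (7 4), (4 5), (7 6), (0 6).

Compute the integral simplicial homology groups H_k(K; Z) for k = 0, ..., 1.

H_0 ≅ Z,  H_1 ≅ Z^4.

We work with the vertex ordering 0 < 1 < 2 < 3 < 4 < 5 < 6 < 7 < 8. The simplices of K, each written with vertices in increasing order, are:

  0-simplices (9): [0], [1], [2], [3], [4], [5], [6], [7], [8]
  1-simplices (12): [0,6], [0,7], [1,2], [1,7], [2,7], [3,7], [3,8], [4,5], [4,7], [5,7], [6,7], [7,8]

giving chain groups C_0 ≅ Z^9, C_1 ≅ Z^12.

Boundary ∂_1: C_1 → C_0 sends each edge [p,q] (with p < q) to q − p. For instance
  ∂[1,2] = [2] − [1].
The 9×12 boundary matrix has rank 8 and Smith normal form diag(1,1,1,1,1,1,1,1).

Now H_k = ker ∂_k / im ∂_{k+1}, so:

  H_0: rank C_0 − rank ∂_1 = 9 − 8 = 1, and the invariant factors of ∂_1 are all 1, so H_0 ≅ Z.
  H_1: rank ker ∂_1 − rank ∂_2 = (12 − 8) − 0 = 4, and there is no ∂_2, so H_1 ≅ Z^4.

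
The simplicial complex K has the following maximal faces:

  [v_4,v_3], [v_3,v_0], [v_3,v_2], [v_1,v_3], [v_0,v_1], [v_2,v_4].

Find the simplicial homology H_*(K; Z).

H_0 ≅ Z,  H_1 ≅ Z^2.

Fix the vertex order v_0 < v_1 < v_2 < v_3 < v_4 and write every simplex with vertices in increasing order. Then dim K = 1 and the simplices of K are:

  0-simplices (5): [v_0], [v_1], [v_2], [v_3], [v_4]
  1-simplices (6): [v_0,v_1], [v_0,v_3], [v_1,v_3], [v_2,v_3], [v_2,v_4], [v_3,v_4]

Hence C_0 ≅ Z^5, C_1 ≅ Z^6.

Boundary ∂_1: C_1 → C_0 maps an edge to its endpoints' difference, ∂[p,q] = q − p. For instance
  ∂[v_1,v_3] = [v_3] − [v_1].
This gives a 5×6 integer matrix of rank 4; reducing to Smith normal form yields diagonal entries (1,1,1,1).

From H_k ≅ ker(∂_k) / im(∂_{k+1}) we obtain:

  H_0: rank C_0 − rank ∂_1 = 5 − 4 = 1, and the invariant factors of ∂_1 are all 1, so H_0 = Z.
  H_1: rank ker ∂_1 − rank ∂_2 = (6 − 4) − 0 = 2, and there is no ∂_2, so H_1 = Z^2.

As a check, the Euler characteristic is 5 − 6 = -1, which agrees with 1 − 2 = -1.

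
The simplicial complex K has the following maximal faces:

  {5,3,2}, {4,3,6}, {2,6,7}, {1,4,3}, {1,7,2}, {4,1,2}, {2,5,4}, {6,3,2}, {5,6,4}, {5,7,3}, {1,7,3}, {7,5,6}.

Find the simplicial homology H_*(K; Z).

We work with the vertex ordering 1 < 2 < 3 < 4 < 5 < 6 < 7. The simplices of K, each written with vertices in increasing order, are:

  0-simplices (7): [1], [2], [3], [4], [5], [6], [7]
  1-simplices (18): [1,2], [1,3], [1,4], [1,7], [2,3], [2,4], [2,5], [2,6], [2,7], [3,4], [3,5], [3,6], [3,7], [4,5], [4,6], [5,6], [5,7], [6,7]
  2-simplices (12): [1,2,4], [1,2,7], [1,3,4], [1,3,7], [2,3,5], [2,3,6], [2,4,5], [2,6,7], [3,4,6], [3,5,7], [4,5,6], [5,6,7]

Hence C_0 ≅ Z^7, C_1 ≅ Z^18, C_2 ≅ Z^12.

Boundary ∂_1: C_1 → C_0 is given by ∂[p,q] = [q] − [p].
The resulting 7×18 matrix has rank 6, and its Smith normal form has invariant factors (1,1,1,1,1,1).

∂_2: C_2 → C_1 maps a triangle to the signed sum of its edges. For instance
  ∂[2,3,6] = [3,6] − [2,6] + [2,3],
  ∂[2,3,5] = [3,5] − [2,5] + [2,3].
The 18×12 boundary matrix has rank 12 and Smith normal form diag(1,1,1,1,1,1,1,1,1,1,1,2).

Now H_k = ker ∂_k / im ∂_{k+1}, so:

  H_0: rank C_0 − rank ∂_1 = 7 − 6 = 1, and the invariant factors of ∂_1 are all 1, so H_0 = Z.
  H_1: rank ker ∂_1 − rank ∂_2 = (18 − 6) − 12 = 0, and ∂_2 has invariant factor 2 > 1, so H_1 = Z/2Z.
  H_2: rank ker ∂_2 − rank ∂_3 = (12 − 12) − 0 = 0, and there is no ∂_3, so H_2 = 0.

H_0 = Z,  H_1 = Z/2Z,  H_2 = 0.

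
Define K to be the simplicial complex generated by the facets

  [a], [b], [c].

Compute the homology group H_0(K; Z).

We work with the vertex ordering a < b < c. The simplices of K, each written with vertices in increasing order, are:

  0-simplices (3): a, b, c

Hence C_0 ≅ Z^3.

Reading off H_k = ker ∂_k / im ∂_{k+1}:

  H_0: rank C_0 − rank ∂_1 = 3 − 0 = 3, and there is no ∂_1, so H_0 = Z^3.

(K is a triangulation of a set of 3 points.)

H_0 ≅ Z^3.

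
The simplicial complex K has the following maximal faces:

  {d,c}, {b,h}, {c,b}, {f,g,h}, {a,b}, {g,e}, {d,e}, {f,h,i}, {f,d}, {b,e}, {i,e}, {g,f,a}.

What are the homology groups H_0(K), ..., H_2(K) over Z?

H_0 ≅ Z,  H_1 ≅ Z^5,  H_2 = 0.

We work with the vertex ordering a < b < c < d < e < f < g < h < i. The simplices of K, each written with vertices in increasing order, are:

  0-simplices (9): a, b, c, d, e, f, g, h, i
  1-simplices (16): ab, af, ag, bc, be, bh, cd, de, df, eg, ei, fg, fh, fi, gh, hi
  2-simplices (3): afg, fgh, fhi

Hence C_0 ≅ Z^9, C_1 ≅ Z^16, C_2 ≅ Z^3.

The boundary map ∂_1: C_1 → C_0 maps an edge to its endpoints' difference, ∂[p,q] = q − p. For instance
  ∂fi = i − f.
The resulting 9×16 matrix has rank 8, and its Smith normal form has invariant factors (1,1,1,1,1,1,1,1).

Boundary ∂_2: C_2 → C_1 maps a triangle to the signed sum of its edges. For instance
  ∂fgh = gh − fh + fg,
  ∂afg = fg − ag + af.
The resulting 16×3 matrix has rank 3, and its Smith normal form has invariant factors (1,1,1).

From H_k ≅ ker(∂_k) / im(∂_{k+1}) we obtain:

  H_0: rank C_0 − rank ∂_1 = 9 − 8 = 1, and the invariant factors of ∂_1 are all 1, so H_0 ≅ Z.
  H_1: rank ker ∂_1 − rank ∂_2 = (16 − 8) − 3 = 5, and the invariant factors of ∂_2 are all 1, so H_1 ≅ Z^5.
  H_2: rank ker ∂_2 − rank ∂_3 = (3 − 3) − 0 = 0, and there is no ∂_3, so H_2 ≅ 0.

As a check, the Euler characteristic is 9 − 16 + 3 = -4, which agrees with 1 − 5 + 0 = -4.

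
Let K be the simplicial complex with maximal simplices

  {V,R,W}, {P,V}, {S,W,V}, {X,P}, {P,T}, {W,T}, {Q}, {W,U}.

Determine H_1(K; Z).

H_1 = Z.

We work with the vertex ordering P < Q < R < S < T < U < V < W < X. The simplices of K, each written with vertices in increasing order, are:

  0-simplices (9): P, Q, R, S, T, U, V, W, X
  1-simplices (10): PT, PV, PX, RV, RW, SV, SW, TW, UW, VW
  2-simplices (2): RVW, SVW

giving chain groups C_0 ≅ Z^9, C_1 ≅ Z^10, C_2 ≅ Z^2.

Boundary ∂_1: C_1 → C_0 is given by ∂[p,q] = [q] − [p].
The resulting 9×10 matrix has rank 7, and its Smith normal form has invariant factors (1,1,1,1,1,1,1).

∂_2: C_2 → C_1 maps a triangle to the signed sum of its edges. For instance
  ∂SVW = VW − SW + SV,
  ∂RVW = VW − RW + RV.
The resulting 10×2 matrix has rank 2, and its Smith normal form has invariant factors (1,1).

Reading off H_k = ker ∂_k / im ∂_{k+1}:

  H_1: rank ker ∂_1 − rank ∂_2 = (10 − 7) − 2 = 1, and the invariant factors of ∂_2 are all 1, so H_1 = Z.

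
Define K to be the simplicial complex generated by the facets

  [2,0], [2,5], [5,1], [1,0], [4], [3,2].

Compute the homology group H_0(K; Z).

Order the vertices as 0 < 1 < 2 < 3 < 4 < 5. Listing each simplex with vertices in this order, K has dimension 1 with simplices:

  0-simplices (6): [0], [1], [2], [3], [4], [5]
  1-simplices (5): [0,1], [0,2], [1,5], [2,3], [2,5]

Hence C_0 ≅ Z^6, C_1 ≅ Z^5.

Boundary ∂_1: C_1 → C_0 maps an edge to its endpoints' difference, ∂[p,q] = q − p.
As a 6×5 matrix over Z this has rank 4, with invariant factors (1,1,1,1).

Now H_k = ker ∂_k / im ∂_{k+1}, so:

  H_0: rank C_0 − rank ∂_1 = 6 − 4 = 2, and the invariant factors of ∂_1 are all 1, so H_0 = Z^2.

H_0 ≅ Z^2.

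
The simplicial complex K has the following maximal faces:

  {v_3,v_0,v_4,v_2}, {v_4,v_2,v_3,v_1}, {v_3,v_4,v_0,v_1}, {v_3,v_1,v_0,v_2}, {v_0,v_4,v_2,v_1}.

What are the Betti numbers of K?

b_0 = 1, b_1 = 0, b_2 = 0, b_3 = 1.

Take the total order v_0 < v_1 < v_2 < v_3 < v_4 on the vertex set. Then K (dimension 3) consists of the simplices:

  0-simplices (5): [v_0], [v_1], [v_2], [v_3], [v_4]
  1-simplices (10): [v_0,v_1], [v_0,v_2], [v_0,v_3], [v_0,v_4], [v_1,v_2], [v_1,v_3], [v_1,v_4], [v_2,v_3], [v_2,v_4], [v_3,v_4]
  2-simplices (10): [v_0,v_1,v_2], [v_0,v_1,v_3], [v_0,v_1,v_4], [v_0,v_2,v_3], [v_0,v_2,v_4], [v_0,v_3,v_4], [v_1,v_2,v_3], [v_1,v_2,v_4], [v_1,v_3,v_4], [v_2,v_3,v_4]
  3-simplices (5): [v_0,v_1,v_2,v_3], [v_0,v_1,v_2,v_4], [v_0,v_1,v_3,v_4], [v_0,v_2,v_3,v_4], [v_1,v_2,v_3,v_4]

Hence C_0 ≅ Z^5, C_1 ≅ Z^10, C_2 ≅ Z^10, C_3 ≅ Z^5.

Boundary ∂_1: C_1 → C_0 is given by ∂[p,q] = [q] − [p]. For instance
  ∂[v_2,v_4] = [v_4] − [v_2].
As a 5×10 matrix over Z this has rank 4, with invariant factors (1,1,1,1).

∂_2: C_2 → C_1 acts by ∂[p,q,r] = [q,r] − [p,r] + [p,q]. For instance
  ∂[v_0,v_1,v_4] = [v_1,v_4] − [v_0,v_4] + [v_0,v_1],
  ∂[v_0,v_2,v_3] = [v_2,v_3] − [v_0,v_3] + [v_0,v_2].
As a 10×10 matrix over Z this has rank 6, with invariant factors (1,1,1,1,1,1).

Boundary ∂_3: C_3 → C_2 sends each 3-simplex σ to the alternating sum Σ_i (−1)^i (σ with its i-th vertex removed). For instance
  ∂[v_0,v_2,v_3,v_4] = [v_2,v_3,v_4] − [v_0,v_3,v_4] + [v_0,v_2,v_4] − [v_0,v_2,v_3],
  ∂[v_0,v_1,v_2,v_4] = [v_1,v_2,v_4] − [v_0,v_2,v_4] + [v_0,v_1,v_4] − [v_0,v_1,v_2].
The resulting 10×5 matrix has rank 4, and its Smith normal form has invariant factors (1,1,1,1).

Now H_k = ker ∂_k / im ∂_{k+1}, so:

  H_0: rank C_0 − rank ∂_1 = 5 − 4 = 1, and the invariant factors of ∂_1 are all 1, so H_0 = Z.
  H_1: rank ker ∂_1 − rank ∂_2 = (10 − 4) − 6 = 0, and the invariant factors of ∂_2 are all 1, so H_1 = 0.
  H_2: rank ker ∂_2 − rank ∂_3 = (10 − 6) − 4 = 0, and the invariant factors of ∂_3 are all 1, so H_2 = 0.
  H_3: rank ker ∂_3 − rank ∂_4 = (5 − 4) − 0 = 1, and there is no ∂_4, so H_3 = Z.

As a check, the Euler characteristic is 5 − 10 + 10 − 5 = 0, which agrees with 1 − 0 + 0 − 1 = 0.

Hence the Betti numbers are b_0 = 1, b_1 = 0, b_2 = 0, b_3 = 1.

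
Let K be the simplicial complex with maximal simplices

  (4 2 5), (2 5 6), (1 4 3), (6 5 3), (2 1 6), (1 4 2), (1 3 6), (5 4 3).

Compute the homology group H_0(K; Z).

H_0 ≅ Z.

Order the vertices as 1 < 2 < 3 < 4 < 5 < 6. Listing each simplex with vertices in this order, K has dimension 2 with simplices:

  0-simplices (6): [1], [2], [3], [4], [5], [6]
  1-simplices (12): [1,2], [1,3], [1,4], [1,6], [2,4], [2,5], [2,6], [3,4], [3,5], [3,6], [4,5], [5,6]
  2-simplices (8): [1,2,4], [1,2,6], [1,3,4], [1,3,6], [2,4,5], [2,5,6], [3,4,5], [3,5,6]

so the chain groups are C_0 ≅ Z^6, C_1 ≅ Z^12, C_2 ≅ Z^8.

The boundary map ∂_1: C_1 → C_0 maps an edge to its endpoints' difference, ∂[p,q] = q − p.
The resulting 6×12 matrix has rank 5, and its Smith normal form has invariant factors (1,1,1,1,1).

Boundary ∂_2: C_2 → C_1 acts by ∂[p,q,r] = [q,r] − [p,r] + [p,q]. For instance
  ∂[1,2,4] = [2,4] − [1,4] + [1,2],
  ∂[2,4,5] = [4,5] − [2,5] + [2,4].
This gives a 12×8 integer matrix of rank 7; reducing to Smith normal form yields diagonal entries (1,1,1,1,1,1,1).

Now H_k = ker ∂_k / im ∂_{k+1}, so:

  H_0: rank C_0 − rank ∂_1 = 6 − 5 = 1, and the invariant factors of ∂_1 are all 1, so H_0 ≅ Z.

(K is a triangulation of the 2-sphere S^2.)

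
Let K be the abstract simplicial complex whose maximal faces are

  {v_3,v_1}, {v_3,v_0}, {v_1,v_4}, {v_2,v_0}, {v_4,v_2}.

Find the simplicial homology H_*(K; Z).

We work with the vertex ordering v_0 < v_1 < v_2 < v_3 < v_4. The simplices of K, each written with vertices in increasing order, are:

  0-simplices (5): [v_0], [v_1], [v_2], [v_3], [v_4]
  1-simplices (5): [v_0,v_2], [v_0,v_3], [v_1,v_3], [v_1,v_4], [v_2,v_4]

Hence C_0 ≅ Z^5, C_1 ≅ Z^5.

Boundary ∂_1: C_1 → C_0 sends each edge [p,q] (with p < q) to q − p. For instance
  ∂[v_1,v_4] = [v_4] − [v_1].
This gives a 5×5 integer matrix of rank 4; reducing to Smith normal form yields diagonal entries (1,1,1,1).

From H_k ≅ ker(∂_k) / im(∂_{k+1}) we obtain:

  H_0: rank C_0 − rank ∂_1 = 5 − 4 = 1, and the invariant factors of ∂_1 are all 1, so H_0 = Z.
  H_1: rank ker ∂_1 − rank ∂_2 = (5 − 4) − 0 = 1, and there is no ∂_2, so H_1 = Z.

H_0 = Z,  H_1 = Z.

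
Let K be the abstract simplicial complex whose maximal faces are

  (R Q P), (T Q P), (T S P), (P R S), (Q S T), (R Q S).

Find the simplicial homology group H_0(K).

H_0 ≅ Z.

Order the vertices as P < Q < R < S < T. Listing each simplex with vertices in this order, K has dimension 2 with simplices:

  0-simplices (5): P, Q, R, S, T
  1-simplices (9): PQ, PR, PS, PT, QR, QS, QT, RS, ST
  2-simplices (6): PQR, PQT, PRS, PST, QRS, QST

so the chain groups are C_0 ≅ Z^5, C_1 ≅ Z^9, C_2 ≅ Z^6.

The boundary map ∂_1: C_1 → C_0 is given by ∂[p,q] = [q] − [p].
The 5×9 boundary matrix has rank 4 and Smith normal form diag(1,1,1,1).

Boundary ∂_2: C_2 → C_1 sends each 2-simplex [p,q,r] to [q,r] − [p,r] + [p,q]. For instance
  ∂PQR = QR − PR + PQ,
  ∂PST = ST − PT + PS.
This gives a 9×6 integer matrix of rank 5; reducing to Smith normal form yields diagonal entries (1,1,1,1,1).

Now H_k = ker ∂_k / im ∂_{k+1}, so:

  H_0: rank C_0 − rank ∂_1 = 5 − 4 = 1, and the invariant factors of ∂_1 are all 1, so H_0 ≅ Z.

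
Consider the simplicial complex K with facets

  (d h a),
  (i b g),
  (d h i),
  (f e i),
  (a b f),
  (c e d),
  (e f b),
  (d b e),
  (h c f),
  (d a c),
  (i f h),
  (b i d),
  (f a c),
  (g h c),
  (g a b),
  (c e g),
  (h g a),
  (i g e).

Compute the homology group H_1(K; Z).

H_1 = Z × Z/2.

We work with the vertex ordering a < b < c < d < e < f < g < h < i. The simplices of K, each written with vertices in increasing order, are:

  0-simplices (9): a, b, c, d, e, f, g, h, i
  1-simplices (27): ab, ac, ad, af, ag, ah, bd, be, bf, bg, bi, cd, ce, cf, cg, ch, de, dh, di, ef, eg, ei, fh, fi, gh, gi, hi
  2-simplices (18): abf, abg, acd, acf, adh, agh, bde, bdi, bef, bgi, cde, ceg, cfh, cgh, dhi, efi, egi, fhi

Hence C_0 ≅ Z^9, C_1 ≅ Z^27, C_2 ≅ Z^18.

∂_1: C_1 → C_0 sends each edge [p,q] (with p < q) to q − p. For instance
  ∂ch = h − c.
This gives a 9×27 integer matrix of rank 8; reducing to Smith normal form yields diagonal entries (1,1,1,1,1,1,1,1).

∂_2: C_2 → C_1 acts by ∂[p,q,r] = [q,r] − [p,r] + [p,q]. For instance
  ∂cfh = fh − ch + cf,
  ∂cgh = gh − ch + cg.
The resulting 27×18 matrix has rank 18, and its Smith normal form has invariant factors (1,1,1,1,1,1,1,1,1,1,1,1,1,1,1,1,1,2).

Reading off H_k = ker ∂_k / im ∂_{k+1}:

  H_1: rank ker ∂_1 − rank ∂_2 = (27 − 8) − 18 = 1, and ∂_2 has invariant factor 2 > 1, so H_1 = Z × Z/2.

(K is a triangulation of the Klein bottle.)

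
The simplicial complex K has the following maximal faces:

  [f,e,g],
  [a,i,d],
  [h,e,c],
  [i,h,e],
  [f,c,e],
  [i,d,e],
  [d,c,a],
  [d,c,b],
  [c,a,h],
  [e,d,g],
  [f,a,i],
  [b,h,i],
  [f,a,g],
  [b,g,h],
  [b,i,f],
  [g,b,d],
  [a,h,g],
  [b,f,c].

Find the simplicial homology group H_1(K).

We work with the vertex ordering a < b < c < d < e < f < g < h < i. The simplices of K, each written with vertices in increasing order, are:

  0-simplices (9): a, b, c, d, e, f, g, h, i
  1-simplices (27): ac, ad, af, ag, ah, ai, bc, bd, bf, bg, bh, bi, cd, ce, cf, ch, de, dg, di, ef, eg, eh, ei, fg, fi, gh, hi
  2-simplices (18): acd, ach, adi, afg, afi, agh, bcd, bcf, bdg, bfi, bgh, bhi, cef, ceh, deg, dei, efg, ehi

Hence C_0 ≅ Z^9, C_1 ≅ Z^27, C_2 ≅ Z^18.

Boundary ∂_1: C_1 → C_0 maps an edge to its endpoints' difference, ∂[p,q] = q − p. For instance
  ∂cf = f − c.
This gives a 9×27 integer matrix of rank 8; reducing to Smith normal form yields diagonal entries (1,1,1,1,1,1,1,1).

The boundary map ∂_2: C_2 → C_1 maps a triangle to the signed sum of its edges. For instance
  ∂ach = ch − ah + ac,
  ∂ehi = hi − ei + eh.
The 27×18 boundary matrix has rank 17 and Smith normal form diag(1,1,1,1,1,1,1,1,1,1,1,1,1,1,1,1,1).

From H_k ≅ ker(∂_k) / im(∂_{k+1}) we obtain:

  H_1: rank ker ∂_1 − rank ∂_2 = (27 − 8) − 17 = 2, and the invariant factors of ∂_2 are all 1, so H_1 ≅ Z^2.

(K is a triangulation of the torus T^2.)

H_1 ≅ Z^2.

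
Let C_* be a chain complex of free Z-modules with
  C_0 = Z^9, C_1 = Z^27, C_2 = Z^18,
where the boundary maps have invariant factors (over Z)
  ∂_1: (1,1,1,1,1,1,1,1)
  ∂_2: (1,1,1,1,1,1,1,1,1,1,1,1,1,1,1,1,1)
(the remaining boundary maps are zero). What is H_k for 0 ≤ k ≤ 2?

H_0: b_0 = 9 − 0 − 8 = 1; torsion from ∂_1 factors > 1: none. So H_0 ≅ Z.
H_1: b_1 = 27 − 8 − 17 = 2; torsion from ∂_2 factors > 1: none. So H_1 ≅ Z^2.
H_2: b_2 = 18 − 17 − 0 = 1; torsion from ∂_3 factors > 1: none. So H_2 ≅ Z.

H_0 ≅ Z,  H_1 ≅ Z^2,  H_2 ≅ Z.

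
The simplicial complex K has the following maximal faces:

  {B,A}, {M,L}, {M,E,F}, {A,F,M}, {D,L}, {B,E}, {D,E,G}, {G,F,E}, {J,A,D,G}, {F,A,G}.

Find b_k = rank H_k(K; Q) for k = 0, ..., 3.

b_0 = 1, b_1 = 2, b_2 = 0, b_3 = 0.

Fix the vertex order A < B < D < E < F < G < J < L < M and write every simplex with vertices in increasing order. Then dim K = 3 and the simplices of K are:

  0-simplices (9): A, B, D, E, F, G, J, L, M
  1-simplices (18): AB, AD, AF, AG, AJ, AM, BE, DE, DG, DJ, DL, EF, EG, EM, FG, FM, GJ, LM
  2-simplices (9): ADG, ADJ, AFG, AFM, AGJ, DEG, DGJ, EFG, EFM
  3-simplices (1): ADGJ

Hence C_0 ≅ Z^9, C_1 ≅ Z^18, C_2 ≅ Z^9, C_3 ≅ Z^1.

Boundary ∂_1: C_1 → C_0 sends each edge [p,q] (with p < q) to q − p.
The 9×18 boundary matrix has rank 8 and Smith normal form diag(1,1,1,1,1,1,1,1).

Boundary ∂_2: C_2 → C_1 maps a triangle to the signed sum of its edges. For instance
  ∂AFG = FG − AG + AF,
  ∂EFM = FM − EM + EF.
The 18×9 boundary matrix has rank 8 and Smith normal form diag(1,1,1,1,1,1,1,1).

Boundary ∂_3: C_3 → C_2 sends each 3-simplex σ to the alternating sum Σ_i (−1)^i (σ with its i-th vertex removed). For instance
  ∂ADGJ = DGJ − AGJ + ADJ − ADG.
The resulting 9×1 matrix has rank 1, and its Smith normal form has invariant factors (1).

From H_k ≅ ker(∂_k) / im(∂_{k+1}) we obtain:

  H_0: rank C_0 − rank ∂_1 = 9 − 8 = 1, and the invariant factors of ∂_1 are all 1, so H_0 ≅ Z.
  H_1: rank ker ∂_1 − rank ∂_2 = (18 − 8) − 8 = 2, and the invariant factors of ∂_2 are all 1, so H_1 ≅ Z^2.
  H_2: rank ker ∂_2 − rank ∂_3 = (9 − 8) − 1 = 0, and the invariant factors of ∂_3 are all 1, so H_2 ≅ 0.
  H_3: rank ker ∂_3 − rank ∂_4 = (1 − 1) − 0 = 0, and there is no ∂_4, so H_3 ≅ 0.

Hence the Betti numbers are b_0 = 1, b_1 = 2, b_2 = 0, b_3 = 0.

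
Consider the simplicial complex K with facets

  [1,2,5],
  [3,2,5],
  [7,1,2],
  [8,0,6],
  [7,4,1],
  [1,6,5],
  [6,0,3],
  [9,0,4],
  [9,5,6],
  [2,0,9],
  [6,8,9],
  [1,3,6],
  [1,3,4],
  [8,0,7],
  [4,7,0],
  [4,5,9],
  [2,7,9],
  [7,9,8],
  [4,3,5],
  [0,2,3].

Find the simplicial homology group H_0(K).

Fix the vertex order 0 < 1 < 2 < 3 < 4 < 5 < 6 < 7 < 8 < 9 and write every simplex with vertices in increasing order. Then dim K = 2 and the simplices of K are:

  0-simplices (10): [0], [1], [2], [3], [4], [5], [6], [7], [8], [9]
  1-simplices (30): (30 of them)
  2-simplices (20): (20 of them)

Hence C_0 ≅ Z^10, C_1 ≅ Z^30, C_2 ≅ Z^20.

∂_1: C_1 → C_0 is given by ∂[p,q] = [q] − [p].
The resulting 10×30 matrix has rank 9, and its Smith normal form has invariant factors (1,1,1,1,1,1,1,1,1).

Boundary ∂_2: C_2 → C_1 acts by ∂[p,q,r] = [q,r] − [p,r] + [p,q]. For instance
  ∂[7,8,9] = [8,9] − [7,9] + [7,8],
  ∂[1,2,7] = [2,7] − [1,7] + [1,2].
As a 30×20 matrix over Z this has rank 20, with invariant factors (1,1,1,1,1,1,1,1,1,1,1,1,1,1,1,1,1,1,1,2).

Reading off H_k = ker ∂_k / im ∂_{k+1}:

  H_0: rank C_0 − rank ∂_1 = 10 − 9 = 1, and the invariant factors of ∂_1 are all 1, so H_0 ≅ Z.

(K is a triangulation of the Klein bottle.)

H_0 = Z.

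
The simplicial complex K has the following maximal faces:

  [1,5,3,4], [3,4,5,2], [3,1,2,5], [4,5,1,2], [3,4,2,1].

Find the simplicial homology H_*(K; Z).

We work with the vertex ordering 1 < 2 < 3 < 4 < 5. The simplices of K, each written with vertices in increasing order, are:

  0-simplices (5): [1], [2], [3], [4], [5]
  1-simplices (10): [1,2], [1,3], [1,4], [1,5], [2,3], [2,4], [2,5], [3,4], [3,5], [4,5]
  2-simplices (10): [1,2,3], [1,2,4], [1,2,5], [1,3,4], [1,3,5], [1,4,5], [2,3,4], [2,3,5], [2,4,5], [3,4,5]
  3-simplices (5): [1,2,3,4], [1,2,3,5], [1,2,4,5], [1,3,4,5], [2,3,4,5]

so the chain groups are C_0 ≅ Z^5, C_1 ≅ Z^10, C_2 ≅ Z^10, C_3 ≅ Z^5.

Boundary ∂_1: C_1 → C_0 maps an edge to its endpoints' difference, ∂[p,q] = q − p.
This gives a 5×10 integer matrix of rank 4; reducing to Smith normal form yields diagonal entries (1,1,1,1).

∂_2: C_2 → C_1 acts by ∂[p,q,r] = [q,r] − [p,r] + [p,q]. For instance
  ∂[1,2,3] = [2,3] − [1,3] + [1,2],
  ∂[2,3,5] = [3,5] − [2,5] + [2,3].
The resulting 10×10 matrix has rank 6, and its Smith normal form has invariant factors (1,1,1,1,1,1).

The boundary map ∂_3: C_3 → C_2 sends each 3-simplex σ to the alternating sum Σ_i (−1)^i (σ with its i-th vertex removed). For instance
  ∂[1,2,3,5] = [2,3,5] − [1,3,5] + [1,2,5] − [1,2,3],
  ∂[1,3,4,5] = [3,4,5] − [1,4,5] + [1,3,5] − [1,3,4].
As a 10×5 matrix over Z this has rank 4, with invariant factors (1,1,1,1).

Reading off H_k = ker ∂_k / im ∂_{k+1}:

  H_0: rank C_0 − rank ∂_1 = 5 − 4 = 1, and the invariant factors of ∂_1 are all 1, so H_0 ≅ Z.
  H_1: rank ker ∂_1 − rank ∂_2 = (10 − 4) − 6 = 0, and the invariant factors of ∂_2 are all 1, so H_1 ≅ 0.
  H_2: rank ker ∂_2 − rank ∂_3 = (10 − 6) − 4 = 0, and the invariant factors of ∂_3 are all 1, so H_2 ≅ 0.
  H_3: rank ker ∂_3 − rank ∂_4 = (5 − 4) − 0 = 1, and there is no ∂_4, so H_3 ≅ Z.

(K is a triangulation of the 3-sphere S^3.)

H_0 = Z,  H_1 = 0,  H_2 = 0,  H_3 = Z.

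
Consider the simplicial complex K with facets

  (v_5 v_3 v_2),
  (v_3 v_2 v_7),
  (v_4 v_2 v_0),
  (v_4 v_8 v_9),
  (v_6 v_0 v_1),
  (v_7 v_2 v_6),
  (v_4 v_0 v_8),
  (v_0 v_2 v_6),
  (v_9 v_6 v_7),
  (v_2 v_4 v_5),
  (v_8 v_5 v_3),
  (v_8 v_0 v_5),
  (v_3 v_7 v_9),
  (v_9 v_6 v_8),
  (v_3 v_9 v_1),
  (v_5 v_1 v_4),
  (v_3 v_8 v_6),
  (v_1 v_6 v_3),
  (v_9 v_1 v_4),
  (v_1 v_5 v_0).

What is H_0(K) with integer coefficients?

We work with the vertex ordering v_0 < v_1 < v_2 < v_3 < v_4 < v_5 < v_6 < v_7 < v_8 < v_9. The simplices of K, each written with vertices in increasing order, are:

  0-simplices (10): [v_0], [v_1], [v_2], [v_3], [v_4], [v_5], [v_6], [v_7], [v_8], [v_9]
  1-simplices (30): (30 of them)
  2-simplices (20): (20 of them)

giving chain groups C_0 ≅ Z^10, C_1 ≅ Z^30, C_2 ≅ Z^20.

∂_1: C_1 → C_0 is given by ∂[p,q] = [q] − [p]. For instance
  ∂[v_2,v_6] = [v_6] − [v_2].
This gives a 10×30 integer matrix of rank 9; reducing to Smith normal form yields diagonal entries (1,1,1,1,1,1,1,1,1).

Boundary ∂_2: C_2 → C_1 acts by ∂[p,q,r] = [q,r] − [p,r] + [p,q]. For instance
  ∂[v_0,v_2,v_4] = [v_2,v_4] − [v_0,v_4] + [v_0,v_2],
  ∂[v_2,v_6,v_7] = [v_6,v_7] − [v_2,v_7] + [v_2,v_6].
The 30×20 boundary matrix has rank 20 and Smith normal form diag(1,1,1,1,1,1,1,1,1,1,1,1,1,1,1,1,1,1,1,2).

Reading off H_k = ker ∂_k / im ∂_{k+1}:

  H_0: rank C_0 − rank ∂_1 = 10 − 9 = 1, and the invariant factors of ∂_1 are all 1, so H_0 ≅ Z.

H_0 = Z.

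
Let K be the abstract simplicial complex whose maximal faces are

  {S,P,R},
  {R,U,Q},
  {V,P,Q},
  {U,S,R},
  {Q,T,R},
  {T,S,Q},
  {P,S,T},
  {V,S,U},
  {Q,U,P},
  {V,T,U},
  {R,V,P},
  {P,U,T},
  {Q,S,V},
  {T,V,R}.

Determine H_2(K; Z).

We work with the vertex ordering P < Q < R < S < T < U < V. The simplices of K, each written with vertices in increasing order, are:

  0-simplices (7): P, Q, R, S, T, U, V
  1-simplices (21): PQ, PR, PS, PT, PU, PV, QR, QS, QT, QU, QV, RS, RT, RU, RV, ST, SU, SV, TU, TV, UV
  2-simplices (14): PQU, PQV, PRS, PRV, PST, PTU, QRT, QRU, QST, QSV, RSU, RTV, SUV, TUV

Hence C_0 ≅ Z^7, C_1 ≅ Z^21, C_2 ≅ Z^14.

The boundary map ∂_1: C_1 → C_0 maps an edge to its endpoints' difference, ∂[p,q] = q − p. For instance
  ∂RS = S − R.
The resulting 7×21 matrix has rank 6, and its Smith normal form has invariant factors (1,1,1,1,1,1).

∂_2: C_2 → C_1 acts by ∂[p,q,r] = [q,r] − [p,r] + [p,q]. For instance
  ∂RSU = SU − RU + RS,
  ∂QRU = RU − QU + QR.
The 21×14 boundary matrix has rank 13 and Smith normal form diag(1,1,1,1,1,1,1,1,1,1,1,1,1).

Reading off H_k = ker ∂_k / im ∂_{k+1}:

  H_2: rank ker ∂_2 − rank ∂_3 = (14 − 13) − 0 = 1, and there is no ∂_3, so H_2 ≅ Z.

H_2 = Z.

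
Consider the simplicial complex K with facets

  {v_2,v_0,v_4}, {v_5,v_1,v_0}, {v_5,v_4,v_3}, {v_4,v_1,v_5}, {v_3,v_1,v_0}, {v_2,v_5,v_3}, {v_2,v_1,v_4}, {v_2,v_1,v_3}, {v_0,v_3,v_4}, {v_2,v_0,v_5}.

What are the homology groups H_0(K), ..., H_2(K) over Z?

We work with the vertex ordering v_0 < v_1 < v_2 < v_3 < v_4 < v_5. The simplices of K, each written with vertices in increasing order, are:

  0-simplices (6): [v_0], [v_1], [v_2], [v_3], [v_4], [v_5]
  1-simplices (15): (15 of them)
  2-simplices (10): [v_0,v_1,v_3], [v_0,v_1,v_5], [v_0,v_2,v_4], [v_0,v_2,v_5], [v_0,v_3,v_4], [v_1,v_2,v_3], [v_1,v_2,v_4], [v_1,v_4,v_5], [v_2,v_3,v_5], [v_3,v_4,v_5]

Hence C_0 ≅ Z^6, C_1 ≅ Z^15, C_2 ≅ Z^10.

Boundary ∂_1: C_1 → C_0 maps an edge to its endpoints' difference, ∂[p,q] = q − p.
The 6×15 boundary matrix has rank 5 and Smith normal form diag(1,1,1,1,1).

The boundary map ∂_2: C_2 → C_1 maps a triangle to the signed sum of its edges. For instance
  ∂[v_0,v_2,v_4] = [v_2,v_4] − [v_0,v_4] + [v_0,v_2],
  ∂[v_1,v_2,v_3] = [v_2,v_3] − [v_1,v_3] + [v_1,v_2].
This gives a 15×10 integer matrix of rank 10; reducing to Smith normal form yields diagonal entries (1,1,1,1,1,1,1,1,1,2).

Now H_k = ker ∂_k / im ∂_{k+1}, so:

  H_0: rank C_0 − rank ∂_1 = 6 − 5 = 1, and the invariant factors of ∂_1 are all 1, so H_0 = Z.
  H_1: rank ker ∂_1 − rank ∂_2 = (15 − 5) − 10 = 0, and ∂_2 has invariant factor 2 > 1, so H_1 = Z/2.
  H_2: rank ker ∂_2 − rank ∂_3 = (10 − 10) − 0 = 0, and there is no ∂_3, so H_2 = 0.

As a check, the Euler characteristic is 6 − 15 + 10 = 1, which agrees with 1 − 0 + 0 = 1.

H_0 ≅ Z,  H_1 ≅ Z/2,  H_2 = 0.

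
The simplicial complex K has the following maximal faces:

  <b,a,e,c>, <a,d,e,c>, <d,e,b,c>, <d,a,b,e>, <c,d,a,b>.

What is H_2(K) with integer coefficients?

H_2 ≅ 0.

Take the total order a < b < c < d < e on the vertex set. Then K (dimension 3) consists of the simplices:

  0-simplices (5): a, b, c, d, e
  1-simplices (10): ab, ac, ad, ae, bc, bd, be, cd, ce, de
  2-simplices (10): abc, abd, abe, acd, ace, ade, bcd, bce, bde, cde
  3-simplices (5): abcd, abce, abde, acde, bcde

giving chain groups C_0 ≅ Z^5, C_1 ≅ Z^10, C_2 ≅ Z^10, C_3 ≅ Z^5.

∂_1: C_1 → C_0 is given by ∂[p,q] = [q] − [p].
The 5×10 boundary matrix has rank 4 and Smith normal form diag(1,1,1,1).

∂_2: C_2 → C_1 maps a triangle to the signed sum of its edges. For instance
  ∂ade = de − ae + ad,
  ∂bde = de − be + bd.
The 10×10 boundary matrix has rank 6 and Smith normal form diag(1,1,1,1,1,1).

The boundary map ∂_3: C_3 → C_2 sends each 3-simplex σ to the alternating sum Σ_i (−1)^i (σ with its i-th vertex removed). For instance
  ∂acde = cde − ade + ace − acd,
  ∂abde = bde − ade + abe − abd.
As a 10×5 matrix over Z this has rank 4, with invariant factors (1,1,1,1).

Reading off H_k = ker ∂_k / im ∂_{k+1}:

  H_2: rank ker ∂_2 − rank ∂_3 = (10 − 6) − 4 = 0, and the invariant factors of ∂_3 are all 1, so H_2 = 0.

(K is a triangulation of the 3-sphere S^3.)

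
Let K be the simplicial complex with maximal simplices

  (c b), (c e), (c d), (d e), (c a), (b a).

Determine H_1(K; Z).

H_1 ≅ Z^2.

We work with the vertex ordering a < b < c < d < e. The simplices of K, each written with vertices in increasing order, are:

  0-simplices (5): a, b, c, d, e
  1-simplices (6): ab, ac, bc, cd, ce, de

giving chain groups C_0 ≅ Z^5, C_1 ≅ Z^6.

The boundary map ∂_1: C_1 → C_0 is given by ∂[p,q] = [q] − [p]. For instance
  ∂de = e − d.
This gives a 5×6 integer matrix of rank 4; reducing to Smith normal form yields diagonal entries (1,1,1,1).

Reading off H_k = ker ∂_k / im ∂_{k+1}:

  H_1: rank ker ∂_1 − rank ∂_2 = (6 − 4) − 0 = 2, and there is no ∂_2, so H_1 ≅ Z^2.

(K is a triangulation of a wedge of 2 circles.)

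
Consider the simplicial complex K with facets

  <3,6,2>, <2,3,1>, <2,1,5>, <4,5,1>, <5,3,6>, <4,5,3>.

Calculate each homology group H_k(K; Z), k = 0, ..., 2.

K has 6 vertices, 12 edges, 6 triangles.
rank ∂_0 = 0, rank ∂_1 = 5 ⇒ b_0 = 6 − 0 − 5 = 1; all invariant factors of ∂_1 are 1 so no torsion. So H_0 ≅ Z.
rank ∂_1 = 5, rank ∂_2 = 6 ⇒ b_1 = 12 − 5 − 6 = 1; all invariant factors of ∂_2 are 1 so no torsion. So H_1 ≅ Z.
rank ∂_2 = 6, rank ∂_3 = 0 ⇒ b_2 = 6 − 6 − 0 = 0. So H_2 ≅ 0.

H_0 = Z,  H_1 = Z,  H_2 = 0.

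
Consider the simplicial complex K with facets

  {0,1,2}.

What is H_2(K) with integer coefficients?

H_2 ≅ 0.

K has 3 vertices, 3 edges, 1 triangle.
rank ∂_2 = 1, rank ∂_3 = 0 ⇒ b_2 = 1 − 1 − 0 = 0. So H_2 = 0.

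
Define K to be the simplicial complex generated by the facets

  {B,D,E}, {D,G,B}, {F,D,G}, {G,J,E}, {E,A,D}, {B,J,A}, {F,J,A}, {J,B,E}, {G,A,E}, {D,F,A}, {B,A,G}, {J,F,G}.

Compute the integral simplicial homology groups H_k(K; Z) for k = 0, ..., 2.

K has 7 vertices, 18 edges, 12 triangles.
rank ∂_0 = 0, rank ∂_1 = 6 ⇒ b_0 = 7 − 0 − 6 = 1; all invariant factors of ∂_1 are 1 so no torsion. So H_0 = Z.
rank ∂_1 = 6, rank ∂_2 = 12 ⇒ b_1 = 18 − 6 − 12 = 0; ∂_2 has invariant factor(s) [2] giving torsion. So H_1 = Z/2Z.
rank ∂_2 = 12, rank ∂_3 = 0 ⇒ b_2 = 12 − 12 − 0 = 0. So H_2 = 0.

H_0 ≅ Z,  H_1 ≅ Z/2Z,  H_2 = 0.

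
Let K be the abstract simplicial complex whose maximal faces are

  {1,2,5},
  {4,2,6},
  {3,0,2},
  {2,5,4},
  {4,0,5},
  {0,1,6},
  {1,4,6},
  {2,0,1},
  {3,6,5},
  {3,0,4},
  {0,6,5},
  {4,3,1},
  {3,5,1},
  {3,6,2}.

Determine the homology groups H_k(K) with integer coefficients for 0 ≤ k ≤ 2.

We work with the vertex ordering 0 < 1 < 2 < 3 < 4 < 5 < 6. The simplices of K, each written with vertices in increasing order, are:

  0-simplices (7): [0], [1], [2], [3], [4], [5], [6]
  1-simplices (21): [0,1], [0,2], [0,3], [0,4], [0,5], [0,6], [1,2], [1,3], [1,4], [1,5], [1,6], [2,3], [2,4], [2,5], [2,6], [3,4], [3,5], [3,6], [4,5], [4,6], [5,6]
  2-simplices (14): [0,1,2], [0,1,6], [0,2,3], [0,3,4], [0,4,5], [0,5,6], [1,2,5], [1,3,4], [1,3,5], [1,4,6], [2,3,6], [2,4,5], [2,4,6], [3,5,6]

so the chain groups are C_0 ≅ Z^7, C_1 ≅ Z^21, C_2 ≅ Z^14.

The boundary map ∂_1: C_1 → C_0 is given by ∂[p,q] = [q] − [p].
The resulting 7×21 matrix has rank 6, and its Smith normal form has invariant factors (1,1,1,1,1,1).

Boundary ∂_2: C_2 → C_1 maps a triangle to the signed sum of its edges. For instance
  ∂[0,1,2] = [1,2] − [0,2] + [0,1],
  ∂[1,3,4] = [3,4] − [1,4] + [1,3].
This gives a 21×14 integer matrix of rank 13; reducing to Smith normal form yields diagonal entries (1,1,1,1,1,1,1,1,1,1,1,1,1).

Reading off H_k = ker ∂_k / im ∂_{k+1}:

  H_0: rank C_0 − rank ∂_1 = 7 − 6 = 1, and the invariant factors of ∂_1 are all 1, so H_0 = Z.
  H_1: rank ker ∂_1 − rank ∂_2 = (21 − 6) − 13 = 2, and the invariant factors of ∂_2 are all 1, so H_1 = Z^2.
  H_2: rank ker ∂_2 − rank ∂_3 = (14 − 13) − 0 = 1, and there is no ∂_3, so H_2 = Z.

H_0 = Z,  H_1 = Z^2,  H_2 = Z.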